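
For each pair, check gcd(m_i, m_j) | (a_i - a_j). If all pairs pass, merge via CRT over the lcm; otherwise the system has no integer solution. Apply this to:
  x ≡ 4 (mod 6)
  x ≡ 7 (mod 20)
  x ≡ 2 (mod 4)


Moduli 6, 20, 4 are not pairwise coprime, so CRT works modulo lcm(m_i) when all pairwise compatibility conditions hold.
Pairwise compatibility: gcd(m_i, m_j) must divide a_i - a_j for every pair.
Merge one congruence at a time:
  Start: x ≡ 4 (mod 6).
  Combine with x ≡ 7 (mod 20): gcd(6, 20) = 2, and 7 - 4 = 3 is NOT divisible by 2.
    ⇒ system is inconsistent (no integer solution).

No solution (the system is inconsistent).


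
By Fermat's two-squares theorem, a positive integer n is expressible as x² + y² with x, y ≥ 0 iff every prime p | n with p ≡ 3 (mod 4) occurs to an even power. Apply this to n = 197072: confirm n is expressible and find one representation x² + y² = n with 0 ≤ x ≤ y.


Step 1: Factor n = 197072 = 2^4 · 109 · 113.
Step 2: Check the mod-4 condition on each prime factor: 2 = 2 (special); 109 ≡ 1 (mod 4), exponent 1; 113 ≡ 1 (mod 4), exponent 1.
All primes ≡ 3 (mod 4) appear to even exponent (or don't appear), so by the two-squares theorem n IS expressible as a sum of two squares.
Step 3: Build a representation. Group n = k² · m with k = 4 and m = 109 · 113 = 12317 (a product of primes ≡ 1 (mod 4)); a representation of m scales to one of n via (k·x)² + (k·y)² = k²(x² + y²). Each prime p ≡ 1 (mod 4) is itself a sum of two squares; find a² by testing p − a² for a perfect square:
  109: 109 − 1² = 108, 109 − 2² = 105, 109 − 3² = 100 = 10² ⇒ 109 = 3² + 10².
  113: 113 − 1² = 112, 113 − 2² = 109, 113 − 3² = 104, 113 − 4² = 97, 113 − 5² = 88, 113 − 6² = 77, 113 − 7² = 64 = 8² ⇒ 113 = 7² + 8².
  Combine using the Brahmagupta–Fibonacci identity (a² + b²)(c² + d²) = (ac − bd)² + (ad + bc)² = (ac + bd)² + (ad − bc)²:
  109 · 113 = 12317: from (3² + 10²)(7² + 8²), take (3·7 − 10·8, 3·8 + 10·7) = (21 − 80, 24 + 70) = (-59, 94); dropping signs (only squares matter) gives (59, 94); check 59² + 94² = 3481 + 8836 = 12317 ✓.
  Scale by k = 4: (4·59, 4·94) = (236, 376).
Step 4: Order so x ≤ y and verify: 236² + 376² = 55696 + 141376 = 197072 = n. ✓

n = 197072 = 236² + 376² (one valid representation with x ≤ y).


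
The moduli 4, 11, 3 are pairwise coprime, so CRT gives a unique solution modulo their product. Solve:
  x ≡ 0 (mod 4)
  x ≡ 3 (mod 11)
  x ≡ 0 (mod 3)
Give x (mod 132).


Moduli 4, 11, 3 are pairwise coprime; by CRT there is a unique solution modulo M = 4 · 11 · 3 = 132.
Solve pairwise, accumulating the modulus:
  Start with x ≡ 0 (mod 4).
  Combine with x ≡ 3 (mod 11): since gcd(4, 11) = 1, we get a unique residue mod 44.
    Write x = 0 + 4·t and substitute into x ≡ 3 (mod 11): 4·t ≡ 3 − 0 = 3 (mod 11).
    The inverse of 4 mod 11 is 3 (since 4·3 = 12 = 1·11 + 1), so t ≡ 3·3 = 9 ≡ 9 (mod 11).
    Then x = 0 + 4·9 = 36, valid modulo lcm(4, 11) = 44: x ≡ 36 (mod 44).
  Combine with x ≡ 0 (mod 3): since gcd(44, 3) = 1, we get a unique residue mod 132.
    Write x = 36 + 44·t and substitute into x ≡ 0 (mod 3): 44·t ≡ 0 − 36 = -36 (mod 3).
    Reduce coefficients mod 3: 2·t ≡ 0 (mod 3).
    The inverse of 2 mod 3 is 2 (since 2·2 = 4 = 1·3 + 1), so t ≡ 2·0 = 0 ≡ 0 (mod 3).
    Then x = 36 + 44·0 = 36, valid modulo lcm(44, 3) = 132: x ≡ 36 (mod 132).
Verify: 36 mod 4 = 0 ✓, 36 mod 11 = 3 ✓, 36 mod 3 = 0 ✓.

x ≡ 36 (mod 132).


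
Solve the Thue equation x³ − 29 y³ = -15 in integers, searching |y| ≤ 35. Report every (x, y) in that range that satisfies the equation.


The equation is x³ - 29y³ = -15. For fixed y, x³ = 29·y³ − 15, so a solution requires the RHS to be a perfect cube.
Strategy: iterate y from -35 to 35, compute RHS = 29·y³ − 15, and check whether it is a (positive or negative) perfect cube.
Check small values of y:
  y = 0: RHS = -15 is not a perfect cube.
  y = 1: RHS = 14 is not a perfect cube.
  y = -1: RHS = -44 is not a perfect cube.
  y = 2: RHS = 217 is not a perfect cube.
  y = -2: RHS = -247 is not a perfect cube.
  y = 3: RHS = 768 is not a perfect cube.
  y = -3: RHS = -798 is not a perfect cube.
Continuing the search up to |y| = 35 finds no solutions either.
No (x, y) in the scanned range satisfies the equation.

No integer solutions with |y| ≤ 35.


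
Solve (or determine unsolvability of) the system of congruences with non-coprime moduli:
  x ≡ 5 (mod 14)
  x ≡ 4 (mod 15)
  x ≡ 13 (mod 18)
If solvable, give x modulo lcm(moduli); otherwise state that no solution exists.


Moduli 14, 15, 18 are not pairwise coprime, so CRT works modulo lcm(m_i) when all pairwise compatibility conditions hold.
Pairwise compatibility: gcd(m_i, m_j) must divide a_i - a_j for every pair.
Merge one congruence at a time:
  Start: x ≡ 5 (mod 14).
  Combine with x ≡ 4 (mod 15): gcd(14, 15) = 1; 4 - 5 = -1, which IS divisible by 1, so compatible.
    Write x = 5 + 14·t and substitute into x ≡ 4 (mod 15): 14·t ≡ 4 − 5 = -1 (mod 15).
    Reduce coefficients mod 15: 14·t ≡ 14 (mod 15).
    The inverse of 14 mod 15 is 14 (since 14·14 = 196 = 13·15 + 1), so t ≡ 14·14 = 196 ≡ 1 (mod 15).
    Then x = 5 + 14·1 = 19, valid modulo lcm(14, 15) = 210: x ≡ 19 (mod 210).
  Combine with x ≡ 13 (mod 18): gcd(210, 18) = 6; 13 - 19 = -6, which IS divisible by 6, so compatible.
    Write x = 19 + 210·t and substitute into x ≡ 13 (mod 18): 210·t ≡ 13 − 19 = -6 (mod 18).
    Divide the congruence (and modulus) by g = 6: 35·t ≡ -1 (mod 3).
    Reduce coefficients mod 3: 2·t ≡ 2 (mod 3).
    The inverse of 2 mod 3 is 2 (since 2·2 = 4 = 1·3 + 1), so t ≡ 2·2 = 4 ≡ 1 (mod 3).
    Then x = 19 + 210·1 = 229, valid modulo lcm(210, 18) = 630: x ≡ 229 (mod 630).
Verify: 229 mod 14 = 5, 229 mod 15 = 4, 229 mod 18 = 13.

x ≡ 229 (mod 630).


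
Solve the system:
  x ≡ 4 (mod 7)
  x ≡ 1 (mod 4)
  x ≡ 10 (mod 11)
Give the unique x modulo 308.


Moduli 7, 4, 11 are pairwise coprime; by CRT there is a unique solution modulo M = 7 · 4 · 11 = 308.
Solve pairwise, accumulating the modulus:
  Start with x ≡ 4 (mod 7).
  Combine with x ≡ 1 (mod 4): since gcd(7, 4) = 1, we get a unique residue mod 28.
    Write x = 4 + 7·t and substitute into x ≡ 1 (mod 4): 7·t ≡ 1 − 4 = -3 (mod 4).
    Reduce coefficients mod 4: 3·t ≡ 1 (mod 4).
    The inverse of 3 mod 4 is 3 (since 3·3 = 9 = 2·4 + 1), so t ≡ 3·1 = 3 ≡ 3 (mod 4).
    Then x = 4 + 7·3 = 25, valid modulo lcm(7, 4) = 28: x ≡ 25 (mod 28).
  Combine with x ≡ 10 (mod 11): since gcd(28, 11) = 1, we get a unique residue mod 308.
    Write x = 25 + 28·t and substitute into x ≡ 10 (mod 11): 28·t ≡ 10 − 25 = -15 (mod 11).
    Reduce coefficients mod 11: 6·t ≡ 7 (mod 11).
    The inverse of 6 mod 11 is 2 (since 6·2 = 12 = 1·11 + 1), so t ≡ 2·7 = 14 ≡ 3 (mod 11).
    Then x = 25 + 28·3 = 109, valid modulo lcm(28, 11) = 308: x ≡ 109 (mod 308).
Verify: 109 mod 7 = 4 ✓, 109 mod 4 = 1 ✓, 109 mod 11 = 10 ✓.

x ≡ 109 (mod 308).


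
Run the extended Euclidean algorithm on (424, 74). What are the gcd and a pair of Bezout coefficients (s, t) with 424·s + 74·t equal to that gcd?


Euclidean algorithm on (424, 74) — divide until remainder is 0:
  424 = 5 · 74 + 54
  74 = 1 · 54 + 20
  54 = 2 · 20 + 14
  20 = 1 · 14 + 6
  14 = 2 · 6 + 2
  6 = 3 · 2 + 0
gcd(424, 74) = 2.
Track Bezout coefficients alongside the remainders: start with r₀ = 424 = a·1 + b·0 (s = 1, t = 0) and r₁ = 74 = a·0 + b·1 (s = 0, t = 1); each new remainder r_{k+1} = r_{k-1} − q_k·r_k inherits s_{k+1} = s_{k-1} − q_k·s_k, t_{k+1} = t_{k-1} − q_k·t_k, so r_k = a·s_k + b·t_k at every step:
  q = 5: r = 54, s = 1 − 5·0 = 1, t = 0 − 5·1 = -5  (check: 424·1 + 74·(-5) = 54)
  q = 1: r = 20, s = 0 − 1·1 = -1, t = 1 − 1·(-5) = 6  (check: 424·(-1) + 74·6 = 20)
  q = 2: r = 14, s = 1 − 2·(-1) = 3, t = -5 − 2·6 = -17  (check: 424·3 + 74·(-17) = 14)
  q = 1: r = 6, s = -1 − 1·3 = -4, t = 6 − 1·(-17) = 23  (check: 424·(-4) + 74·23 = 6)
  q = 2: r = 2, s = 3 − 2·(-4) = 11, t = -17 − 2·23 = -63  (check: 424·11 + 74·(-63) = 2)
The row with r = 2 (the gcd) gives the Bezout coefficients s = 11, t = -63.
Result: 424 · (11) + 74 · (-63) = 2.

gcd(424, 74) = 2; s = 11, t = -63 (check: 424·11 + 74·(-63) = 2).


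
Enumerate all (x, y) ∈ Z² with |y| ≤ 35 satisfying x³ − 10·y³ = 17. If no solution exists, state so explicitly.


The equation is x³ - 10y³ = 17. For fixed y, x³ = 10·y³ + 17, so a solution requires the RHS to be a perfect cube.
Strategy: iterate y from -35 to 35, compute RHS = 10·y³ + 17, and check whether it is a (positive or negative) perfect cube.
Check small values of y:
  y = 0: RHS = 17 is not a perfect cube.
  y = 1: RHS = 27 = (3)³ ⇒ x = 3 works.
  y = -1: RHS = 7 is not a perfect cube.
  y = 2: RHS = 97 is not a perfect cube.
  y = -2: RHS = -63 is not a perfect cube.
  y = 3: RHS = 287 is not a perfect cube.
  y = -3: RHS = -253 is not a perfect cube.
Continuing the search up to |y| = 35 finds no further solutions beyond those listed.
Collected solutions: (3, 1).

Solutions (with |y| ≤ 35): (3, 1).


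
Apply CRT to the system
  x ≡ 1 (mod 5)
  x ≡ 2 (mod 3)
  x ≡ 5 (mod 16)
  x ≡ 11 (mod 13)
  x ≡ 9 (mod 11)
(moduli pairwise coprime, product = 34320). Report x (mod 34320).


Product of moduli M = 5 · 3 · 16 · 13 · 11 = 34320.
Merge one congruence at a time:
  Start: x ≡ 1 (mod 5).
  Combine with x ≡ 2 (mod 3); new modulus lcm = 15.
    Write x = 1 + 5·t and substitute into x ≡ 2 (mod 3): 5·t ≡ 2 − 1 = 1 (mod 3).
    Reduce coefficients mod 3: 2·t ≡ 1 (mod 3).
    The inverse of 2 mod 3 is 2 (since 2·2 = 4 = 1·3 + 1), so t ≡ 2·1 = 2 ≡ 2 (mod 3).
    Then x = 1 + 5·2 = 11, valid modulo lcm(5, 3) = 15: x ≡ 11 (mod 15).
  Combine with x ≡ 5 (mod 16); new modulus lcm = 240.
    Write x = 11 + 15·t and substitute into x ≡ 5 (mod 16): 15·t ≡ 5 − 11 = -6 (mod 16).
    Reduce coefficients mod 16: 15·t ≡ 10 (mod 16).
    The inverse of 15 mod 16 is 15 (since 15·15 = 225 = 14·16 + 1), so t ≡ 15·10 = 150 ≡ 6 (mod 16).
    Then x = 11 + 15·6 = 101, valid modulo lcm(15, 16) = 240: x ≡ 101 (mod 240).
  Combine with x ≡ 11 (mod 13); new modulus lcm = 3120.
    Write x = 101 + 240·t and substitute into x ≡ 11 (mod 13): 240·t ≡ 11 − 101 = -90 (mod 13).
    Reduce coefficients mod 13: 6·t ≡ 1 (mod 13).
    The inverse of 6 mod 13 is 11 (since 6·11 = 66 = 5·13 + 1), so t ≡ 11·1 = 11 ≡ 11 (mod 13).
    Then x = 101 + 240·11 = 2741, valid modulo lcm(240, 13) = 3120: x ≡ 2741 (mod 3120).
  Combine with x ≡ 9 (mod 11); new modulus lcm = 34320.
    Write x = 2741 + 3120·t and substitute into x ≡ 9 (mod 11): 3120·t ≡ 9 − 2741 = -2732 (mod 11).
    Reduce coefficients mod 11: 7·t ≡ 7 (mod 11).
    The inverse of 7 mod 11 is 8 (since 7·8 = 56 = 5·11 + 1), so t ≡ 8·7 = 56 ≡ 1 (mod 11).
    Then x = 2741 + 3120·1 = 5861, valid modulo lcm(3120, 11) = 34320: x ≡ 5861 (mod 34320).
Verify against each original: 5861 mod 5 = 1, 5861 mod 3 = 2, 5861 mod 16 = 5, 5861 mod 13 = 11, 5861 mod 11 = 9.

x ≡ 5861 (mod 34320).


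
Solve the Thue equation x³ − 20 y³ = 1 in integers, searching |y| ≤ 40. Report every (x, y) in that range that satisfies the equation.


The equation is x³ - 20y³ = 1. For fixed y, x³ = 20·y³ + 1, so a solution requires the RHS to be a perfect cube.
Strategy: iterate y from -40 to 40, compute RHS = 20·y³ + 1, and check whether it is a (positive or negative) perfect cube.
Check small values of y:
  y = 0: RHS = 1 = (1)³ ⇒ x = 1 works.
  y = 1: RHS = 21 is not a perfect cube.
  y = -1: RHS = -19 is not a perfect cube.
  y = 2: RHS = 161 is not a perfect cube.
  y = -2: RHS = -159 is not a perfect cube.
  y = 3: RHS = 541 is not a perfect cube.
  y = -3: RHS = -539 is not a perfect cube.
Continuing, at y = -7: RHS = -6859 = (-19)³ ⇒ x = -19 works.
Searching the remaining y in |y| ≤ 40 finds no further solutions.
Collected solutions: (1, 0), (-19, -7).

Solutions (with |y| ≤ 40): (1, 0), (-19, -7).


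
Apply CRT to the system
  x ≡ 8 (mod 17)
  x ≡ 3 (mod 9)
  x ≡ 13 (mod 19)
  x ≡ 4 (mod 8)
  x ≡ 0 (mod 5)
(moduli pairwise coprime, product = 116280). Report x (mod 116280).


Product of moduli M = 17 · 9 · 19 · 8 · 5 = 116280.
Merge one congruence at a time:
  Start: x ≡ 8 (mod 17).
  Combine with x ≡ 3 (mod 9); new modulus lcm = 153.
    Write x = 8 + 17·t and substitute into x ≡ 3 (mod 9): 17·t ≡ 3 − 8 = -5 (mod 9).
    Reduce coefficients mod 9: 8·t ≡ 4 (mod 9).
    The inverse of 8 mod 9 is 8 (since 8·8 = 64 = 7·9 + 1), so t ≡ 8·4 = 32 ≡ 5 (mod 9).
    Then x = 8 + 17·5 = 93, valid modulo lcm(17, 9) = 153: x ≡ 93 (mod 153).
  Combine with x ≡ 13 (mod 19); new modulus lcm = 2907.
    Write x = 93 + 153·t and substitute into x ≡ 13 (mod 19): 153·t ≡ 13 − 93 = -80 (mod 19).
    Reduce coefficients mod 19: 1·t ≡ 15 (mod 19).
    So t ≡ 15 (mod 19).
    Then x = 93 + 153·15 = 2388, valid modulo lcm(153, 19) = 2907: x ≡ 2388 (mod 2907).
  Combine with x ≡ 4 (mod 8); new modulus lcm = 23256.
    Write x = 2388 + 2907·t and substitute into x ≡ 4 (mod 8): 2907·t ≡ 4 − 2388 = -2384 (mod 8).
    Reduce coefficients mod 8: 3·t ≡ 0 (mod 8).
    The inverse of 3 mod 8 is 3 (since 3·3 = 9 = 1·8 + 1), so t ≡ 3·0 = 0 ≡ 0 (mod 8).
    Then x = 2388 + 2907·0 = 2388, valid modulo lcm(2907, 8) = 23256: x ≡ 2388 (mod 23256).
  Combine with x ≡ 0 (mod 5); new modulus lcm = 116280.
    Write x = 2388 + 23256·t and substitute into x ≡ 0 (mod 5): 23256·t ≡ 0 − 2388 = -2388 (mod 5).
    Reduce coefficients mod 5: 1·t ≡ 2 (mod 5).
    So t ≡ 2 (mod 5).
    Then x = 2388 + 23256·2 = 48900, valid modulo lcm(23256, 5) = 116280: x ≡ 48900 (mod 116280).
Verify against each original: 48900 mod 17 = 8, 48900 mod 9 = 3, 48900 mod 19 = 13, 48900 mod 8 = 4, 48900 mod 5 = 0.

x ≡ 48900 (mod 116280).


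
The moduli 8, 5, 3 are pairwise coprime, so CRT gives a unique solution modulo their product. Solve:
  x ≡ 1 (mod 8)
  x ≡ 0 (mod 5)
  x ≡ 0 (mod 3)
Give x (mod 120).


Moduli 8, 5, 3 are pairwise coprime; by CRT there is a unique solution modulo M = 8 · 5 · 3 = 120.
Solve pairwise, accumulating the modulus:
  Start with x ≡ 1 (mod 8).
  Combine with x ≡ 0 (mod 5): since gcd(8, 5) = 1, we get a unique residue mod 40.
    Write x = 1 + 8·t and substitute into x ≡ 0 (mod 5): 8·t ≡ 0 − 1 = -1 (mod 5).
    Reduce coefficients mod 5: 3·t ≡ 4 (mod 5).
    The inverse of 3 mod 5 is 2 (since 3·2 = 6 = 1·5 + 1), so t ≡ 2·4 = 8 ≡ 3 (mod 5).
    Then x = 1 + 8·3 = 25, valid modulo lcm(8, 5) = 40: x ≡ 25 (mod 40).
  Combine with x ≡ 0 (mod 3): since gcd(40, 3) = 1, we get a unique residue mod 120.
    Write x = 25 + 40·t and substitute into x ≡ 0 (mod 3): 40·t ≡ 0 − 25 = -25 (mod 3).
    Reduce coefficients mod 3: 1·t ≡ 2 (mod 3).
    So t ≡ 2 (mod 3).
    Then x = 25 + 40·2 = 105, valid modulo lcm(40, 3) = 120: x ≡ 105 (mod 120).
Verify: 105 mod 8 = 1 ✓, 105 mod 5 = 0 ✓, 105 mod 3 = 0 ✓.

x ≡ 105 (mod 120).


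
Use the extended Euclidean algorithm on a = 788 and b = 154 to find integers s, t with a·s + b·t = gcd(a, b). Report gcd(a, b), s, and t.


Euclidean algorithm on (788, 154) — divide until remainder is 0:
  788 = 5 · 154 + 18
  154 = 8 · 18 + 10
  18 = 1 · 10 + 8
  10 = 1 · 8 + 2
  8 = 4 · 2 + 0
gcd(788, 154) = 2.
Track Bezout coefficients alongside the remainders: start with r₀ = 788 = a·1 + b·0 (s = 1, t = 0) and r₁ = 154 = a·0 + b·1 (s = 0, t = 1); each new remainder r_{k+1} = r_{k-1} − q_k·r_k inherits s_{k+1} = s_{k-1} − q_k·s_k, t_{k+1} = t_{k-1} − q_k·t_k, so r_k = a·s_k + b·t_k at every step:
  q = 5: r = 18, s = 1 − 5·0 = 1, t = 0 − 5·1 = -5  (check: 788·1 + 154·(-5) = 18)
  q = 8: r = 10, s = 0 − 8·1 = -8, t = 1 − 8·(-5) = 41  (check: 788·(-8) + 154·41 = 10)
  q = 1: r = 8, s = 1 − 1·(-8) = 9, t = -5 − 1·41 = -46  (check: 788·9 + 154·(-46) = 8)
  q = 1: r = 2, s = -8 − 1·9 = -17, t = 41 − 1·(-46) = 87  (check: 788·(-17) + 154·87 = 2)
The row with r = 2 (the gcd) gives the Bezout coefficients s = -17, t = 87.
Result: 788 · (-17) + 154 · (87) = 2.

gcd(788, 154) = 2; s = -17, t = 87 (check: 788·(-17) + 154·87 = 2).


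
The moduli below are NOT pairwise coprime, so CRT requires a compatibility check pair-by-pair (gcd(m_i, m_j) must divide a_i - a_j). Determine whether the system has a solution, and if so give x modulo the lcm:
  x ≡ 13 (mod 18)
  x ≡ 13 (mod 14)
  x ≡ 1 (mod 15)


Moduli 18, 14, 15 are not pairwise coprime, so CRT works modulo lcm(m_i) when all pairwise compatibility conditions hold.
Pairwise compatibility: gcd(m_i, m_j) must divide a_i - a_j for every pair.
Merge one congruence at a time:
  Start: x ≡ 13 (mod 18).
  Combine with x ≡ 13 (mod 14): gcd(18, 14) = 2; 13 - 13 = 0, which IS divisible by 2, so compatible.
    Write x = 13 + 18·t and substitute into x ≡ 13 (mod 14): 18·t ≡ 13 − 13 = 0 (mod 14).
    Divide the congruence (and modulus) by g = 2: 9·t ≡ 0 (mod 7).
    Reduce coefficients mod 7: 2·t ≡ 0 (mod 7).
    The inverse of 2 mod 7 is 4 (since 2·4 = 8 = 1·7 + 1), so t ≡ 4·0 = 0 ≡ 0 (mod 7).
    Then x = 13 + 18·0 = 13, valid modulo lcm(18, 14) = 126: x ≡ 13 (mod 126).
  Combine with x ≡ 1 (mod 15): gcd(126, 15) = 3; 1 - 13 = -12, which IS divisible by 3, so compatible.
    Write x = 13 + 126·t and substitute into x ≡ 1 (mod 15): 126·t ≡ 1 − 13 = -12 (mod 15).
    Divide the congruence (and modulus) by g = 3: 42·t ≡ -4 (mod 5).
    Reduce coefficients mod 5: 2·t ≡ 1 (mod 5).
    The inverse of 2 mod 5 is 3 (since 2·3 = 6 = 1·5 + 1), so t ≡ 3·1 = 3 ≡ 3 (mod 5).
    Then x = 13 + 126·3 = 391, valid modulo lcm(126, 15) = 630: x ≡ 391 (mod 630).
Verify: 391 mod 18 = 13, 391 mod 14 = 13, 391 mod 15 = 1.

x ≡ 391 (mod 630).


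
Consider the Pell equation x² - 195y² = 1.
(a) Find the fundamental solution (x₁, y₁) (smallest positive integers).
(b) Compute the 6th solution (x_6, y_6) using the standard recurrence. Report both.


Step 1: Find the fundamental solution (x₁, y₁) of x² - 195y² = 1.
  Expand √195 as a continued fraction. a₀ = ⌊√195⌋ = 13; iterate m_{k+1} = d_k·a_k − m_k, d_{k+1} = (195 − m_{k+1}²)/d_k, a_{k+1} = ⌊(a₀ + m_{k+1})/d_{k+1}⌋ (starting m₀ = 0, d₀ = 1), with convergents p_k = a_k·p_{k-1} + p_{k-2}, q_k = a_k·q_{k-1} + q_{k-2} (p₋₁ = 1, q₋₁ = 0):
  k = 0: a₀ = 13; p₀/q₀ = 13/1; p₀² − 195·q₀² = 169 − 195 = -26.
  k = 1: m = 13, d = 26, a = ⌊(13 + 13)/26⌋ = 1; p/q = (1·13 + 1)/(1·1 + 0) = 14/1; p² − 195·q² = 196 − 195 = 1.
  The first convergent with p² − 195·q² = 1 gives the fundamental solution (x₁, y₁) = (14, 1).
Step 2: Apply the recurrence (x_{n+1}, y_{n+1}) = (x₁x_n + 195y₁y_n, x₁y_n + y₁x_n) repeatedly.
  From (x_1, y_1) = (14, 1): x_2 = 14·14 + 195·1·1 = 391; y_2 = 14·1 + 1·14 = 28.
  From (x_2, y_2) = (391, 28): x_3 = 14·391 + 195·1·28 = 10934; y_3 = 14·28 + 1·391 = 783.
  From (x_3, y_3) = (10934, 783): x_4 = 14·10934 + 195·1·783 = 305761; y_4 = 14·783 + 1·10934 = 21896.
  From (x_4, y_4) = (305761, 21896): x_5 = 14·305761 + 195·1·21896 = 8550374; y_5 = 14·21896 + 1·305761 = 612305.
  From (x_5, y_5) = (8550374, 612305): x_6 = 14·8550374 + 195·1·612305 = 239104711; y_6 = 14·612305 + 1·8550374 = 17122644.
Step 3: Verify x_6² - 195·y_6² = 57171062822393521 - 57171062822393520 = 1 (should be 1). ✓

(x_1, y_1) = (14, 1); (x_6, y_6) = (239104711, 17122644).


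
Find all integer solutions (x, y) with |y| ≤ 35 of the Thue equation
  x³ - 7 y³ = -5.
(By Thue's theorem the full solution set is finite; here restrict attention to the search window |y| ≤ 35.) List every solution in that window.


The equation is x³ - 7y³ = -5. For fixed y, x³ = 7·y³ − 5, so a solution requires the RHS to be a perfect cube.
Strategy: iterate y from -35 to 35, compute RHS = 7·y³ − 5, and check whether it is a (positive or negative) perfect cube.
Check small values of y:
  y = 0: RHS = -5 is not a perfect cube.
  y = 1: RHS = 2 is not a perfect cube.
  y = -1: RHS = -12 is not a perfect cube.
  y = 2: RHS = 51 is not a perfect cube.
  y = -2: RHS = -61 is not a perfect cube.
  y = 3: RHS = 184 is not a perfect cube.
  y = -3: RHS = -194 is not a perfect cube.
Continuing the search up to |y| = 35 finds no solutions either.
No (x, y) in the scanned range satisfies the equation.

No integer solutions with |y| ≤ 35.


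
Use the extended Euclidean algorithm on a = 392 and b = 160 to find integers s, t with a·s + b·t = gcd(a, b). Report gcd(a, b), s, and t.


Euclidean algorithm on (392, 160) — divide until remainder is 0:
  392 = 2 · 160 + 72
  160 = 2 · 72 + 16
  72 = 4 · 16 + 8
  16 = 2 · 8 + 0
gcd(392, 160) = 8.
Track Bezout coefficients alongside the remainders: start with r₀ = 392 = a·1 + b·0 (s = 1, t = 0) and r₁ = 160 = a·0 + b·1 (s = 0, t = 1); each new remainder r_{k+1} = r_{k-1} − q_k·r_k inherits s_{k+1} = s_{k-1} − q_k·s_k, t_{k+1} = t_{k-1} − q_k·t_k, so r_k = a·s_k + b·t_k at every step:
  q = 2: r = 72, s = 1 − 2·0 = 1, t = 0 − 2·1 = -2  (check: 392·1 + 160·(-2) = 72)
  q = 2: r = 16, s = 0 − 2·1 = -2, t = 1 − 2·(-2) = 5  (check: 392·(-2) + 160·5 = 16)
  q = 4: r = 8, s = 1 − 4·(-2) = 9, t = -2 − 4·5 = -22  (check: 392·9 + 160·(-22) = 8)
The row with r = 8 (the gcd) gives the Bezout coefficients s = 9, t = -22.
Result: 392 · (9) + 160 · (-22) = 8.

gcd(392, 160) = 8; s = 9, t = -22 (check: 392·9 + 160·(-22) = 8).


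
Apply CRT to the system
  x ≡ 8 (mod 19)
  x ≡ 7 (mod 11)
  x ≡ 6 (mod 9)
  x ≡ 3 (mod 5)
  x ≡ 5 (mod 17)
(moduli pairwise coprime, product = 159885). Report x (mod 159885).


Product of moduli M = 19 · 11 · 9 · 5 · 17 = 159885.
Merge one congruence at a time:
  Start: x ≡ 8 (mod 19).
  Combine with x ≡ 7 (mod 11); new modulus lcm = 209.
    Write x = 8 + 19·t and substitute into x ≡ 7 (mod 11): 19·t ≡ 7 − 8 = -1 (mod 11).
    Reduce coefficients mod 11: 8·t ≡ 10 (mod 11).
    The inverse of 8 mod 11 is 7 (since 8·7 = 56 = 5·11 + 1), so t ≡ 7·10 = 70 ≡ 4 (mod 11).
    Then x = 8 + 19·4 = 84, valid modulo lcm(19, 11) = 209: x ≡ 84 (mod 209).
  Combine with x ≡ 6 (mod 9); new modulus lcm = 1881.
    Write x = 84 + 209·t and substitute into x ≡ 6 (mod 9): 209·t ≡ 6 − 84 = -78 (mod 9).
    Reduce coefficients mod 9: 2·t ≡ 3 (mod 9).
    The inverse of 2 mod 9 is 5 (since 2·5 = 10 = 1·9 + 1), so t ≡ 5·3 = 15 ≡ 6 (mod 9).
    Then x = 84 + 209·6 = 1338, valid modulo lcm(209, 9) = 1881: x ≡ 1338 (mod 1881).
  Combine with x ≡ 3 (mod 5); new modulus lcm = 9405.
    Write x = 1338 + 1881·t and substitute into x ≡ 3 (mod 5): 1881·t ≡ 3 − 1338 = -1335 (mod 5).
    Reduce coefficients mod 5: 1·t ≡ 0 (mod 5).
    So t ≡ 0 (mod 5).
    Then x = 1338 + 1881·0 = 1338, valid modulo lcm(1881, 5) = 9405: x ≡ 1338 (mod 9405).
  Combine with x ≡ 5 (mod 17); new modulus lcm = 159885.
    Write x = 1338 + 9405·t and substitute into x ≡ 5 (mod 17): 9405·t ≡ 5 − 1338 = -1333 (mod 17).
    Reduce coefficients mod 17: 4·t ≡ 10 (mod 17).
    The inverse of 4 mod 17 is 13 (since 4·13 = 52 = 3·17 + 1), so t ≡ 13·10 = 130 ≡ 11 (mod 17).
    Then x = 1338 + 9405·11 = 104793, valid modulo lcm(9405, 17) = 159885: x ≡ 104793 (mod 159885).
Verify against each original: 104793 mod 19 = 8, 104793 mod 11 = 7, 104793 mod 9 = 6, 104793 mod 5 = 3, 104793 mod 17 = 5.

x ≡ 104793 (mod 159885).


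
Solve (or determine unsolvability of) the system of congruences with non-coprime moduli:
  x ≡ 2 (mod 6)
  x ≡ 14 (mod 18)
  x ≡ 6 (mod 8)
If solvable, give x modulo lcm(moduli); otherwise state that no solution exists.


Moduli 6, 18, 8 are not pairwise coprime, so CRT works modulo lcm(m_i) when all pairwise compatibility conditions hold.
Pairwise compatibility: gcd(m_i, m_j) must divide a_i - a_j for every pair.
Merge one congruence at a time:
  Start: x ≡ 2 (mod 6).
  Combine with x ≡ 14 (mod 18): gcd(6, 18) = 6; 14 - 2 = 12, which IS divisible by 6, so compatible.
    Write x = 2 + 6·t and substitute into x ≡ 14 (mod 18): 6·t ≡ 14 − 2 = 12 (mod 18).
    Divide the congruence (and modulus) by g = 6: 1·t ≡ 2 (mod 3).
    So t ≡ 2 (mod 3).
    Then x = 2 + 6·2 = 14, valid modulo lcm(6, 18) = 18: x ≡ 14 (mod 18).
  Combine with x ≡ 6 (mod 8): gcd(18, 8) = 2; 6 - 14 = -8, which IS divisible by 2, so compatible.
    Write x = 14 + 18·t and substitute into x ≡ 6 (mod 8): 18·t ≡ 6 − 14 = -8 (mod 8).
    Divide the congruence (and modulus) by g = 2: 9·t ≡ -4 (mod 4).
    Reduce coefficients mod 4: 1·t ≡ 0 (mod 4).
    So t ≡ 0 (mod 4).
    Then x = 14 + 18·0 = 14, valid modulo lcm(18, 8) = 72: x ≡ 14 (mod 72).
Verify: 14 mod 6 = 2, 14 mod 18 = 14, 14 mod 8 = 6.

x ≡ 14 (mod 72).


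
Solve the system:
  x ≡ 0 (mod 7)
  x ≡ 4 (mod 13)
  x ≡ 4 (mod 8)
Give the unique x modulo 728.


Moduli 7, 13, 8 are pairwise coprime; by CRT there is a unique solution modulo M = 7 · 13 · 8 = 728.
Solve pairwise, accumulating the modulus:
  Start with x ≡ 0 (mod 7).
  Combine with x ≡ 4 (mod 13): since gcd(7, 13) = 1, we get a unique residue mod 91.
    Write x = 0 + 7·t and substitute into x ≡ 4 (mod 13): 7·t ≡ 4 − 0 = 4 (mod 13).
    The inverse of 7 mod 13 is 2 (since 7·2 = 14 = 1·13 + 1), so t ≡ 2·4 = 8 ≡ 8 (mod 13).
    Then x = 0 + 7·8 = 56, valid modulo lcm(7, 13) = 91: x ≡ 56 (mod 91).
  Combine with x ≡ 4 (mod 8): since gcd(91, 8) = 1, we get a unique residue mod 728.
    Write x = 56 + 91·t and substitute into x ≡ 4 (mod 8): 91·t ≡ 4 − 56 = -52 (mod 8).
    Reduce coefficients mod 8: 3·t ≡ 4 (mod 8).
    The inverse of 3 mod 8 is 3 (since 3·3 = 9 = 1·8 + 1), so t ≡ 3·4 = 12 ≡ 4 (mod 8).
    Then x = 56 + 91·4 = 420, valid modulo lcm(91, 8) = 728: x ≡ 420 (mod 728).
Verify: 420 mod 7 = 0 ✓, 420 mod 13 = 4 ✓, 420 mod 8 = 4 ✓.

x ≡ 420 (mod 728).


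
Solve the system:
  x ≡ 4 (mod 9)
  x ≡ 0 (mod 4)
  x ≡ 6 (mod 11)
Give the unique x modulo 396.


Moduli 9, 4, 11 are pairwise coprime; by CRT there is a unique solution modulo M = 9 · 4 · 11 = 396.
Solve pairwise, accumulating the modulus:
  Start with x ≡ 4 (mod 9).
  Combine with x ≡ 0 (mod 4): since gcd(9, 4) = 1, we get a unique residue mod 36.
    Write x = 4 + 9·t and substitute into x ≡ 0 (mod 4): 9·t ≡ 0 − 4 = -4 (mod 4).
    Reduce coefficients mod 4: 1·t ≡ 0 (mod 4).
    So t ≡ 0 (mod 4).
    Then x = 4 + 9·0 = 4, valid modulo lcm(9, 4) = 36: x ≡ 4 (mod 36).
  Combine with x ≡ 6 (mod 11): since gcd(36, 11) = 1, we get a unique residue mod 396.
    Write x = 4 + 36·t and substitute into x ≡ 6 (mod 11): 36·t ≡ 6 − 4 = 2 (mod 11).
    Reduce coefficients mod 11: 3·t ≡ 2 (mod 11).
    The inverse of 3 mod 11 is 4 (since 3·4 = 12 = 1·11 + 1), so t ≡ 4·2 = 8 ≡ 8 (mod 11).
    Then x = 4 + 36·8 = 292, valid modulo lcm(36, 11) = 396: x ≡ 292 (mod 396).
Verify: 292 mod 9 = 4 ✓, 292 mod 4 = 0 ✓, 292 mod 11 = 6 ✓.

x ≡ 292 (mod 396).


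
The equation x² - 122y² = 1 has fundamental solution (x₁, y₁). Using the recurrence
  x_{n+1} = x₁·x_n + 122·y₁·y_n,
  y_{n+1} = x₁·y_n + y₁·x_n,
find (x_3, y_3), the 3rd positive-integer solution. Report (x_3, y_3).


Step 1: Find the fundamental solution (x₁, y₁) of x² - 122y² = 1.
  Expand √122 as a continued fraction. a₀ = ⌊√122⌋ = 11; iterate m_{k+1} = d_k·a_k − m_k, d_{k+1} = (122 − m_{k+1}²)/d_k, a_{k+1} = ⌊(a₀ + m_{k+1})/d_{k+1}⌋ (starting m₀ = 0, d₀ = 1), with convergents p_k = a_k·p_{k-1} + p_{k-2}, q_k = a_k·q_{k-1} + q_{k-2} (p₋₁ = 1, q₋₁ = 0):
  k = 0: a₀ = 11; p₀/q₀ = 11/1; p₀² − 122·q₀² = 121 − 122 = -1.
  k = 1: m = 11, d = 1, a = ⌊(11 + 11)/1⌋ = 22; p/q = (22·11 + 1)/(22·1 + 0) = 243/22; p² − 122·q² = 59049 − 59048 = 1.
  The first convergent with p² − 122·q² = 1 gives the fundamental solution (x₁, y₁) = (243, 22).
Step 2: Apply the recurrence (x_{n+1}, y_{n+1}) = (x₁x_n + 122y₁y_n, x₁y_n + y₁x_n) repeatedly.
  From (x_1, y_1) = (243, 22): x_2 = 243·243 + 122·22·22 = 118097; y_2 = 243·22 + 22·243 = 10692.
  From (x_2, y_2) = (118097, 10692): x_3 = 243·118097 + 122·22·10692 = 57394899; y_3 = 243·10692 + 22·118097 = 5196290.
Step 3: Verify x_3² - 122·y_3² = 3294174431220201 - 3294174431220200 = 1 (should be 1). ✓

(x_1, y_1) = (243, 22); (x_3, y_3) = (57394899, 5196290).


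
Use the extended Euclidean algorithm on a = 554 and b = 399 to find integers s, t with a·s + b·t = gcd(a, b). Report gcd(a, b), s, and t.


Euclidean algorithm on (554, 399) — divide until remainder is 0:
  554 = 1 · 399 + 155
  399 = 2 · 155 + 89
  155 = 1 · 89 + 66
  89 = 1 · 66 + 23
  66 = 2 · 23 + 20
  23 = 1 · 20 + 3
  20 = 6 · 3 + 2
  3 = 1 · 2 + 1
  2 = 2 · 1 + 0
gcd(554, 399) = 1.
Track Bezout coefficients alongside the remainders: start with r₀ = 554 = a·1 + b·0 (s = 1, t = 0) and r₁ = 399 = a·0 + b·1 (s = 0, t = 1); each new remainder r_{k+1} = r_{k-1} − q_k·r_k inherits s_{k+1} = s_{k-1} − q_k·s_k, t_{k+1} = t_{k-1} − q_k·t_k, so r_k = a·s_k + b·t_k at every step:
  q = 1: r = 155, s = 1 − 1·0 = 1, t = 0 − 1·1 = -1  (check: 554·1 + 399·(-1) = 155)
  q = 2: r = 89, s = 0 − 2·1 = -2, t = 1 − 2·(-1) = 3  (check: 554·(-2) + 399·3 = 89)
  q = 1: r = 66, s = 1 − 1·(-2) = 3, t = -1 − 1·3 = -4  (check: 554·3 + 399·(-4) = 66)
  q = 1: r = 23, s = -2 − 1·3 = -5, t = 3 − 1·(-4) = 7  (check: 554·(-5) + 399·7 = 23)
  q = 2: r = 20, s = 3 − 2·(-5) = 13, t = -4 − 2·7 = -18  (check: 554·13 + 399·(-18) = 20)
  q = 1: r = 3, s = -5 − 1·13 = -18, t = 7 − 1·(-18) = 25  (check: 554·(-18) + 399·25 = 3)
  q = 6: r = 2, s = 13 − 6·(-18) = 121, t = -18 − 6·25 = -168  (check: 554·121 + 399·(-168) = 2)
  q = 1: r = 1, s = -18 − 1·121 = -139, t = 25 − 1·(-168) = 193  (check: 554·(-139) + 399·193 = 1)
The row with r = 1 (the gcd) gives the Bezout coefficients s = -139, t = 193.
Result: 554 · (-139) + 399 · (193) = 1.

gcd(554, 399) = 1; s = -139, t = 193 (check: 554·(-139) + 399·193 = 1).


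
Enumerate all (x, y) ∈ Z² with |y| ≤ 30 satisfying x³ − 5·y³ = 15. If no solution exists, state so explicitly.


The equation is x³ - 5y³ = 15. For fixed y, x³ = 5·y³ + 15, so a solution requires the RHS to be a perfect cube.
Strategy: iterate y from -30 to 30, compute RHS = 5·y³ + 15, and check whether it is a (positive or negative) perfect cube.
Check small values of y:
  y = 0: RHS = 15 is not a perfect cube.
  y = 1: RHS = 20 is not a perfect cube.
  y = -1: RHS = 10 is not a perfect cube.
  y = 2: RHS = 55 is not a perfect cube.
  y = -2: RHS = -25 is not a perfect cube.
  y = 3: RHS = 150 is not a perfect cube.
  y = -3: RHS = -120 is not a perfect cube.
Continuing the search up to |y| = 30 finds no solutions either.
No (x, y) in the scanned range satisfies the equation.

No integer solutions with |y| ≤ 30.


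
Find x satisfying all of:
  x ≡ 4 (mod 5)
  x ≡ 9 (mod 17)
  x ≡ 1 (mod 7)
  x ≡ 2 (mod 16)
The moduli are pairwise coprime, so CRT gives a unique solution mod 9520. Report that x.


Product of moduli M = 5 · 17 · 7 · 16 = 9520.
Merge one congruence at a time:
  Start: x ≡ 4 (mod 5).
  Combine with x ≡ 9 (mod 17); new modulus lcm = 85.
    Write x = 4 + 5·t and substitute into x ≡ 9 (mod 17): 5·t ≡ 9 − 4 = 5 (mod 17).
    The inverse of 5 mod 17 is 7 (since 5·7 = 35 = 2·17 + 1), so t ≡ 7·5 = 35 ≡ 1 (mod 17).
    Then x = 4 + 5·1 = 9, valid modulo lcm(5, 17) = 85: x ≡ 9 (mod 85).
  Combine with x ≡ 1 (mod 7); new modulus lcm = 595.
    Write x = 9 + 85·t and substitute into x ≡ 1 (mod 7): 85·t ≡ 1 − 9 = -8 (mod 7).
    Reduce coefficients mod 7: 1·t ≡ 6 (mod 7).
    So t ≡ 6 (mod 7).
    Then x = 9 + 85·6 = 519, valid modulo lcm(85, 7) = 595: x ≡ 519 (mod 595).
  Combine with x ≡ 2 (mod 16); new modulus lcm = 9520.
    Write x = 519 + 595·t and substitute into x ≡ 2 (mod 16): 595·t ≡ 2 − 519 = -517 (mod 16).
    Reduce coefficients mod 16: 3·t ≡ 11 (mod 16).
    The inverse of 3 mod 16 is 11 (since 3·11 = 33 = 2·16 + 1), so t ≡ 11·11 = 121 ≡ 9 (mod 16).
    Then x = 519 + 595·9 = 5874, valid modulo lcm(595, 16) = 9520: x ≡ 5874 (mod 9520).
Verify against each original: 5874 mod 5 = 4, 5874 mod 17 = 9, 5874 mod 7 = 1, 5874 mod 16 = 2.

x ≡ 5874 (mod 9520).


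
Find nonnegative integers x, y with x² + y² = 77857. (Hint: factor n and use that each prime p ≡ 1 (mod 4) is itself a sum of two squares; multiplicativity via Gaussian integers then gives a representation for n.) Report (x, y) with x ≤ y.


Step 1: Factor n = 77857 = 13 · 53 · 113.
Step 2: Check the mod-4 condition on each prime factor: 13 ≡ 1 (mod 4), exponent 1; 53 ≡ 1 (mod 4), exponent 1; 113 ≡ 1 (mod 4), exponent 1.
All primes ≡ 3 (mod 4) appear to even exponent (or don't appear), so by the two-squares theorem n IS expressible as a sum of two squares.
Step 3: Build a representation. Here n = 13 · 53 · 113 is a product of primes ≡ 1 (mod 4). Each prime p ≡ 1 (mod 4) is itself a sum of two squares; find a² by testing p − a² for a perfect square:
  13: 13 − 1² = 12, 13 − 2² = 9 = 3² ⇒ 13 = 2² + 3².
  53: 53 − 1² = 52, 53 − 2² = 49 = 7² ⇒ 53 = 2² + 7².
  113: 113 − 1² = 112, 113 − 2² = 109, 113 − 3² = 104, 113 − 4² = 97, 113 − 5² = 88, 113 − 6² = 77, 113 − 7² = 64 = 8² ⇒ 113 = 7² + 8².
  Combine using the Brahmagupta–Fibonacci identity (a² + b²)(c² + d²) = (ac − bd)² + (ad + bc)² = (ac + bd)² + (ad − bc)²:
  13 · 53 = 689: from (2² + 3²)(2² + 7²), take (2·2 − 3·7, 2·7 + 3·2) = (4 − 21, 14 + 6) = (-17, 20); dropping signs (only squares matter) gives (17, 20); check 17² + 20² = 289 + 400 = 689 ✓.
  689 · 113 = 77857: from (17² + 20²)(7² + 8²), take (17·7 − 20·8, 17·8 + 20·7) = (119 − 160, 136 + 140) = (-41, 276); dropping signs (only squares matter) gives (41, 276); check 41² + 276² = 1681 + 76176 = 77857 ✓.
Step 4: Order so x ≤ y and verify: 41² + 276² = 1681 + 76176 = 77857 = n. ✓

n = 77857 = 41² + 276² (one valid representation with x ≤ y).


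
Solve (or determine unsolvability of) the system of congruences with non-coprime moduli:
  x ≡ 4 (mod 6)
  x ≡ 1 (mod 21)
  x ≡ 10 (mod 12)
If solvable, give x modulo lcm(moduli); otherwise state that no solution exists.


Moduli 6, 21, 12 are not pairwise coprime, so CRT works modulo lcm(m_i) when all pairwise compatibility conditions hold.
Pairwise compatibility: gcd(m_i, m_j) must divide a_i - a_j for every pair.
Merge one congruence at a time:
  Start: x ≡ 4 (mod 6).
  Combine with x ≡ 1 (mod 21): gcd(6, 21) = 3; 1 - 4 = -3, which IS divisible by 3, so compatible.
    Write x = 4 + 6·t and substitute into x ≡ 1 (mod 21): 6·t ≡ 1 − 4 = -3 (mod 21).
    Divide the congruence (and modulus) by g = 3: 2·t ≡ -1 (mod 7).
    Reduce coefficients mod 7: 2·t ≡ 6 (mod 7).
    The inverse of 2 mod 7 is 4 (since 2·4 = 8 = 1·7 + 1), so t ≡ 4·6 = 24 ≡ 3 (mod 7).
    Then x = 4 + 6·3 = 22, valid modulo lcm(6, 21) = 42: x ≡ 22 (mod 42).
  Combine with x ≡ 10 (mod 12): gcd(42, 12) = 6; 10 - 22 = -12, which IS divisible by 6, so compatible.
    Write x = 22 + 42·t and substitute into x ≡ 10 (mod 12): 42·t ≡ 10 − 22 = -12 (mod 12).
    Divide the congruence (and modulus) by g = 6: 7·t ≡ -2 (mod 2).
    Reduce coefficients mod 2: 1·t ≡ 0 (mod 2).
    So t ≡ 0 (mod 2).
    Then x = 22 + 42·0 = 22, valid modulo lcm(42, 12) = 84: x ≡ 22 (mod 84).
Verify: 22 mod 6 = 4, 22 mod 21 = 1, 22 mod 12 = 10.

x ≡ 22 (mod 84).


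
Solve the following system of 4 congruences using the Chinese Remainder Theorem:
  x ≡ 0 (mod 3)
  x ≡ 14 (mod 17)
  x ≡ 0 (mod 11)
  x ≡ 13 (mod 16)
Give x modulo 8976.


Product of moduli M = 3 · 17 · 11 · 16 = 8976.
Merge one congruence at a time:
  Start: x ≡ 0 (mod 3).
  Combine with x ≡ 14 (mod 17); new modulus lcm = 51.
    Write x = 0 + 3·t and substitute into x ≡ 14 (mod 17): 3·t ≡ 14 − 0 = 14 (mod 17).
    The inverse of 3 mod 17 is 6 (since 3·6 = 18 = 1·17 + 1), so t ≡ 6·14 = 84 ≡ 16 (mod 17).
    Then x = 0 + 3·16 = 48, valid modulo lcm(3, 17) = 51: x ≡ 48 (mod 51).
  Combine with x ≡ 0 (mod 11); new modulus lcm = 561.
    Write x = 48 + 51·t and substitute into x ≡ 0 (mod 11): 51·t ≡ 0 − 48 = -48 (mod 11).
    Reduce coefficients mod 11: 7·t ≡ 7 (mod 11).
    The inverse of 7 mod 11 is 8 (since 7·8 = 56 = 5·11 + 1), so t ≡ 8·7 = 56 ≡ 1 (mod 11).
    Then x = 48 + 51·1 = 99, valid modulo lcm(51, 11) = 561: x ≡ 99 (mod 561).
  Combine with x ≡ 13 (mod 16); new modulus lcm = 8976.
    Write x = 99 + 561·t and substitute into x ≡ 13 (mod 16): 561·t ≡ 13 − 99 = -86 (mod 16).
    Reduce coefficients mod 16: 1·t ≡ 10 (mod 16).
    So t ≡ 10 (mod 16).
    Then x = 99 + 561·10 = 5709, valid modulo lcm(561, 16) = 8976: x ≡ 5709 (mod 8976).
Verify against each original: 5709 mod 3 = 0, 5709 mod 17 = 14, 5709 mod 11 = 0, 5709 mod 16 = 13.

x ≡ 5709 (mod 8976).


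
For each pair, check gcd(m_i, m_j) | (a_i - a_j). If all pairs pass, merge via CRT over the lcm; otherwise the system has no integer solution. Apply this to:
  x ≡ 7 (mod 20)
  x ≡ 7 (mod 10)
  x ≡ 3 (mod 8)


Moduli 20, 10, 8 are not pairwise coprime, so CRT works modulo lcm(m_i) when all pairwise compatibility conditions hold.
Pairwise compatibility: gcd(m_i, m_j) must divide a_i - a_j for every pair.
Merge one congruence at a time:
  Start: x ≡ 7 (mod 20).
  Combine with x ≡ 7 (mod 10): gcd(20, 10) = 10; 7 - 7 = 0, which IS divisible by 10, so compatible.
    Write x = 7 + 20·t and substitute into x ≡ 7 (mod 10): 20·t ≡ 7 − 7 = 0 (mod 10).
    Divide the congruence (and modulus) by g = 10: 2·t ≡ 0 (mod 1).
    Modulo 1 every t works; take t = 0.
    Then x = 7 + 20·0 = 7, valid modulo lcm(20, 10) = 20: x ≡ 7 (mod 20).
  Combine with x ≡ 3 (mod 8): gcd(20, 8) = 4; 3 - 7 = -4, which IS divisible by 4, so compatible.
    Write x = 7 + 20·t and substitute into x ≡ 3 (mod 8): 20·t ≡ 3 − 7 = -4 (mod 8).
    Divide the congruence (and modulus) by g = 4: 5·t ≡ -1 (mod 2).
    Reduce coefficients mod 2: 1·t ≡ 1 (mod 2).
    So t ≡ 1 (mod 2).
    Then x = 7 + 20·1 = 27, valid modulo lcm(20, 8) = 40: x ≡ 27 (mod 40).
Verify: 27 mod 20 = 7, 27 mod 10 = 7, 27 mod 8 = 3.

x ≡ 27 (mod 40).


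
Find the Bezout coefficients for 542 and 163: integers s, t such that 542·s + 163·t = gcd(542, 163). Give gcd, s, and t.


Euclidean algorithm on (542, 163) — divide until remainder is 0:
  542 = 3 · 163 + 53
  163 = 3 · 53 + 4
  53 = 13 · 4 + 1
  4 = 4 · 1 + 0
gcd(542, 163) = 1.
Track Bezout coefficients alongside the remainders: start with r₀ = 542 = a·1 + b·0 (s = 1, t = 0) and r₁ = 163 = a·0 + b·1 (s = 0, t = 1); each new remainder r_{k+1} = r_{k-1} − q_k·r_k inherits s_{k+1} = s_{k-1} − q_k·s_k, t_{k+1} = t_{k-1} − q_k·t_k, so r_k = a·s_k + b·t_k at every step:
  q = 3: r = 53, s = 1 − 3·0 = 1, t = 0 − 3·1 = -3  (check: 542·1 + 163·(-3) = 53)
  q = 3: r = 4, s = 0 − 3·1 = -3, t = 1 − 3·(-3) = 10  (check: 542·(-3) + 163·10 = 4)
  q = 13: r = 1, s = 1 − 13·(-3) = 40, t = -3 − 13·10 = -133  (check: 542·40 + 163·(-133) = 1)
The row with r = 1 (the gcd) gives the Bezout coefficients s = 40, t = -133.
Result: 542 · (40) + 163 · (-133) = 1.

gcd(542, 163) = 1; s = 40, t = -133 (check: 542·40 + 163·(-133) = 1).


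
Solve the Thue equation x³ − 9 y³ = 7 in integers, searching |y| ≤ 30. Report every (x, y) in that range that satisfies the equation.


The equation is x³ - 9y³ = 7. For fixed y, x³ = 9·y³ + 7, so a solution requires the RHS to be a perfect cube.
Strategy: iterate y from -30 to 30, compute RHS = 9·y³ + 7, and check whether it is a (positive or negative) perfect cube.
Check small values of y:
  y = 0: RHS = 7 is not a perfect cube.
  y = 1: RHS = 16 is not a perfect cube.
  y = -1: RHS = -2 is not a perfect cube.
  y = 2: RHS = 79 is not a perfect cube.
  y = -2: RHS = -65 is not a perfect cube.
  y = 3: RHS = 250 is not a perfect cube.
  y = -3: RHS = -236 is not a perfect cube.
Continuing the search up to |y| = 30 finds no solutions either.
No (x, y) in the scanned range satisfies the equation.

No integer solutions with |y| ≤ 30.
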